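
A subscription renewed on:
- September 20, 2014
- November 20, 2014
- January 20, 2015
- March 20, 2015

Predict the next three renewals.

May 20, 2015; July 20, 2015; September 20, 2015

The day-of-month is always 20 (61, 61, 59 days between events).
So this recurs on the 20th of every 2 months.
May 2015: May 20, 2015.
Next: July 2015 → July 20, 2015.
September 2015: September 20, 2015.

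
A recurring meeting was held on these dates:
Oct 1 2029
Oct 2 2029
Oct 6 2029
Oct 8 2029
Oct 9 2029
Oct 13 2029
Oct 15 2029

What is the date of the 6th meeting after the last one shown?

Gaps: 1, 4, 2, 1, 4, 2 days — not constant, but cyclic with period 3.
The events fall on every Monday, Tuesday and Saturday.
The following Tuesday is Oct 16 2029.
The following Saturday is Oct 20 2029.
Next Monday: Oct 22 2029.
The following Tuesday is Oct 23 2029.
The following Saturday is Oct 27 2029.
Next Monday: Oct 29 2029.

Oct 29 2029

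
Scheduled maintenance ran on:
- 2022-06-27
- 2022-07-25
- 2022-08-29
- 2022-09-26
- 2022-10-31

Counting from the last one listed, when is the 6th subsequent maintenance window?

All Mondays; the gaps (28, 35, 28, 35) vary with month length.
This is the last Monday of each month.
November 2022 ends with Monday 2022-11-28.
December 2022 ends with Monday 2022-12-26.
Last Monday of January 2023: 2023-01-30.
February 2023 ends with Monday 2023-02-27.
March 2023 ends with Monday 2023-03-27.
April 2023 ends with Monday 2023-04-24.

2023-04-24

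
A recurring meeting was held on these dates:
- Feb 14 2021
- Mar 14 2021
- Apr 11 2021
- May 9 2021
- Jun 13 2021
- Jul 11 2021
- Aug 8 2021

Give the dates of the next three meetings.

These are Sundays at 28- or 35-day spacing (28, 28, 28, 35, 28, 28).
The pattern: 2nd Sunday of the month.
September 2021 — 2nd Sunday is Sep 12 2021.
October 2021 — 2nd Sunday is Oct 10 2021.
November 2021 — 2nd Sunday is Nov 14 2021.

Sep 12 2021, Oct 10 2021, Nov 14 2021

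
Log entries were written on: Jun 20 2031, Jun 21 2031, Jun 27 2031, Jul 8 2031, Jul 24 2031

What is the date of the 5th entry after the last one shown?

Dec 26 2031

Intervals are 1, 6, 11, 16 days — an arithmetic progression with common difference 5.
Next gap: 21 days. Jul 24 2031 + 21 days = Aug 14 2031.
Next gap: 26 days. Aug 14 2031 + 26 days = Sep 9 2031.
Next gap: 31 days. Sep 9 2031 + 31 days = Oct 10 2031.
Next gap: 36 days. Oct 10 2031 + 36 days = Nov 15 2031.
Next gap: 41 days. Nov 15 2031 + 41 days = Dec 26 2031.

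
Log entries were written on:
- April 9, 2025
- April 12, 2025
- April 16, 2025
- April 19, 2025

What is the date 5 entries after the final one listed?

The gap pattern 3, 4, 3 repeats every 2 events.
These are the Wednesdays and Saturdays of each week.
The following Wednesday is April 23, 2025.
Next Saturday: April 26, 2025.
Next Wednesday: April 30, 2025.
Next Saturday: May 3, 2025.
Next Wednesday: May 7, 2025.

May 7, 2025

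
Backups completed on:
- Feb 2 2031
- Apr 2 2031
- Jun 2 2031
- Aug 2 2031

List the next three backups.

Oct 2 2031, Dec 2 2031, Feb 2 2032

Each date is the 2nd; the gaps (59, 61, 61) track the month lengths.
The rule is the 2nd of every 2 months.
Next: October 2031 → Oct 2 2031.
December 2031: Dec 2 2031.
Next: February 2032 → Feb 2 2032.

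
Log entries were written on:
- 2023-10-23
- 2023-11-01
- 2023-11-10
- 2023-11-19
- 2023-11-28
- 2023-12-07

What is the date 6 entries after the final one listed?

2024-01-30

The spacing is 9, 9, 9, 9, 9 days — always 9 days.
2023-12-07 + 9 days = 2023-12-16.
2023-12-16 + 9 days = 2023-12-25.
2023-12-25 + 9 days = 2024-01-03.
2024-01-03 + 9 days = 2024-01-12.
2024-01-12 + 9 days = 2024-01-21.
2024-01-21 + 9 days = 2024-01-30.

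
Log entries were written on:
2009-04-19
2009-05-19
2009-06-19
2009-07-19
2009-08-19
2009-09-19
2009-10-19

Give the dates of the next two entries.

2009-11-19, 2009-12-19

The day-of-month is always 19 (30, 31, 30, 31, 31, 30 days between events).
So this recurs on the 19th of each month.
November 2009: 2009-11-19.
Next: December 2009 → 2009-12-19.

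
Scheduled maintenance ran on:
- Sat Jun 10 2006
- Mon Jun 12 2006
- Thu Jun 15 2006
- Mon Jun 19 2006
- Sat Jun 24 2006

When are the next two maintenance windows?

Gaps: 2, 3, 4, 5 days — each gap is 1 larger than the previous one.
Next gap: 6 days. Sat Jun 24 2006 + 6 days = Fri Jun 30 2006.
Next gap: 7 days. Fri Jun 30 2006 + 7 days = Fri Jul 7 2006.

Fri Jun 30 2006, Fri Jul 7 2006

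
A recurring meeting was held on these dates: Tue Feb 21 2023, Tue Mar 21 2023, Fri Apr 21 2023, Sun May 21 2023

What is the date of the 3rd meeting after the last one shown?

Gaps: 28, 31, 30 days — not constant. Every event is on the 21st of the month.
Pattern: the 21st of each month.
Next: June 2023 → Wed Jun 21 2023.
Next: July 2023 → Fri Jul 21 2023.
Next: August 2023 → Mon Aug 21 2023.

Mon Aug 21 2023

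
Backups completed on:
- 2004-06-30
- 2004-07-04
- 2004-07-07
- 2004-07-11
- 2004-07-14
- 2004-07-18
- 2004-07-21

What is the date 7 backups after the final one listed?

Gaps: 4, 3, 4, 3, 4, 3 days — not constant, but cyclic with period 2.
The events fall on every Wednesday and Sunday.
The following Sunday is 2004-07-25.
The following Wednesday is 2004-07-28.
Next Sunday: 2004-08-01.
Next Wednesday: 2004-08-04.
Next Sunday: 2004-08-08.
Next Wednesday: 2004-08-11.
Next Sunday: 2004-08-15.

2004-08-15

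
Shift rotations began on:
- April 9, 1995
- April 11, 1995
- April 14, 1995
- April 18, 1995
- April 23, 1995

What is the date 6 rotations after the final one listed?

June 13, 1995

Gaps: 2, 3, 4, 5 days — each gap is 1 larger than the previous one.
Next gap: 6 days. April 23, 1995 + 6 days = April 29, 1995.
Next gap: 7 days. April 29, 1995 + 7 days = May 6, 1995.
Next gap: 8 days. May 6, 1995 + 8 days = May 14, 1995.
Next gap: 9 days. May 14, 1995 + 9 days = May 23, 1995.
Next gap: 10 days. May 23, 1995 + 10 days = June 2, 1995.
Next gap: 11 days. June 2, 1995 + 11 days = June 13, 1995.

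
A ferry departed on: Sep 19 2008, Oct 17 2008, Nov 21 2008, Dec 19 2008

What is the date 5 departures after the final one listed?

May 15 2009

These are Fridays at 28- or 35-day spacing (28, 35, 28).
The pattern: 3rd Friday of the month.
3rd Friday of January 2009: Jan 16 2009.
February 2009 — 3rd Friday is Feb 20 2009.
March 2009 — 3rd Friday is Mar 20 2009.
3rd Friday of April 2009: Apr 17 2009.
May 2009 — 3rd Friday is May 15 2009.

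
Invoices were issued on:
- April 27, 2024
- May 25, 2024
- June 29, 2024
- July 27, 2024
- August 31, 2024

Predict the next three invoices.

All Saturdays; the gaps (28, 35, 28, 35) vary with month length.
This is the last Saturday of each month.
September 2024 ends with Saturday September 28, 2024.
October 2024 ends with Saturday October 26, 2024.
Last Saturday of November 2024: November 30, 2024.

September 28, 2024; October 26, 2024; November 30, 2024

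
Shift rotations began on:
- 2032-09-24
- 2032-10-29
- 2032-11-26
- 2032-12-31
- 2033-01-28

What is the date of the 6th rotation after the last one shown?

2033-07-29

Every date is a Friday; gaps 35, 28, 35, 28 days.
Each is the last Friday of its month (at least one falls on the 29th or later, ruling out '4th Friday').
February 2033 ends with Friday 2033-02-25.
March 2033 ends with Friday 2033-03-25.
April 2033 ends with Friday 2033-04-29.
May 2033 ends with Friday 2033-05-27.
June 2033 ends with Friday 2033-06-24.
Last Friday of July 2033: 2033-07-29.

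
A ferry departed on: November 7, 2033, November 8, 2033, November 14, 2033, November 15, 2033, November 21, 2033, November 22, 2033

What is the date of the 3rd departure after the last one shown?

Gaps: 1, 6, 1, 6, 1 days — not constant, but cyclic with period 2.
The events fall on every Monday and Tuesday.
Next Monday: November 28, 2033.
Next Tuesday: November 29, 2033.
The following Monday is December 5, 2033.

December 5, 2033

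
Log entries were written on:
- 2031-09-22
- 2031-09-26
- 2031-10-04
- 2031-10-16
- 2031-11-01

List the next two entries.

2031-11-21, 2031-12-15

Intervals are 4, 8, 12, 16 days — an arithmetic progression with common difference 4.
Next gap: 20 days. 2031-11-01 + 20 days = 2031-11-21.
Next gap: 24 days. 2031-11-21 + 24 days = 2031-12-15.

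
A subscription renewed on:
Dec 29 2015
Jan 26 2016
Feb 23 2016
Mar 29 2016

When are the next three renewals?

All Tuesdays; the gaps (28, 28, 35) vary with month length.
This is the last Tuesday of each month.
Last Tuesday of April 2016: Apr 26 2016.
May 2016 ends with Tuesday May 31 2016.
June 2016 ends with Tuesday Jun 28 2016.

Apr 26 2016, May 31 2016, Jun 28 2016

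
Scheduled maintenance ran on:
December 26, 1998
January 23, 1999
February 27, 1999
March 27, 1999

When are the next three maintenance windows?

All dates are Saturdays, 28, 35, 28 days apart.
Specifically, the 4th Saturday of each month.
April 1999 — 4th Saturday is April 24, 1999.
May 1999 — 4th Saturday is May 22, 1999.
June 1999 — 4th Saturday is June 26, 1999.

April 24, 1999; May 22, 1999; June 26, 1999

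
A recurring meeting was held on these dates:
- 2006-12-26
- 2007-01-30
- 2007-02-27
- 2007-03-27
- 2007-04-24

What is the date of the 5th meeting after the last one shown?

These are Tuesdays with 35, 28, 28, 28-day gaps.
Each is the final Tuesday of its month — 2007-01-30 is past the 28th, so '4th Tuesday' doesn't fit.
Last Tuesday of May 2007: 2007-05-29.
Last Tuesday of June 2007: 2007-06-26.
Last Tuesday of July 2007: 2007-07-31.
Last Tuesday of August 2007: 2007-08-28.
Last Tuesday of September 2007: 2007-09-25.

2007-09-25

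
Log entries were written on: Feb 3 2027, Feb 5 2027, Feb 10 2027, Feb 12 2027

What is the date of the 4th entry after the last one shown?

Gaps: 2, 5, 2 days — not constant, but cyclic with period 2.
The events fall on every Wednesday and Friday.
The following Wednesday is Feb 17 2027.
The following Friday is Feb 19 2027.
The following Wednesday is Feb 24 2027.
Next Friday: Feb 26 2027.

Feb 26 2027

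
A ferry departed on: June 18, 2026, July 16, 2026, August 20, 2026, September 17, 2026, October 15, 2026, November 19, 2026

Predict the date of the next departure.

Gaps: 28, 35, 28, 28, 35 days — a mix of 28 and 35. Every date is a Thursday.
Each is the 3rd Thursday of its month.
December 2026 — 3rd Thursday is December 17, 2026.

December 17, 2026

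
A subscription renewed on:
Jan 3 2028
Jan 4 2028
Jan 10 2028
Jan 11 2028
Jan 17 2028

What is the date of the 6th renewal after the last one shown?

Feb 7 2028

The gap pattern 1, 6, 1, 6 repeats every 2 events.
These are the Mondays and Tuesdays of each week.
Next Tuesday: Jan 18 2028.
The following Monday is Jan 24 2028.
Next Tuesday: Jan 25 2028.
The following Monday is Jan 31 2028.
The following Tuesday is Feb 1 2028.
Next Monday: Feb 7 2028.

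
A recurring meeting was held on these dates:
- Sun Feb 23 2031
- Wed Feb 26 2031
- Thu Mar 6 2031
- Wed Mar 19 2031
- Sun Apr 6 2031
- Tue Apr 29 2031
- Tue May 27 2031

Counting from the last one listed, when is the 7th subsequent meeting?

The spacing grows by 5 each time: 3, 8, 13, 18, 23, 28 days.
Next gap: 33 days. Tue May 27 2031 + 33 days = Sun Jun 29 2031.
Next gap: 38 days. Sun Jun 29 2031 + 38 days = Wed Aug 6 2031.
Next gap: 43 days. Wed Aug 6 2031 + 43 days = Thu Sep 18 2031.
Next gap: 48 days. Thu Sep 18 2031 + 48 days = Wed Nov 5 2031.
Next gap: 53 days. Wed Nov 5 2031 + 53 days = Sun Dec 28 2031.
Next gap: 58 days. Sun Dec 28 2031 + 58 days = Tue Feb 24 2032.
Next gap: 63 days. Tue Feb 24 2032 + 63 days = Tue Apr 27 2032.

Tue Apr 27 2032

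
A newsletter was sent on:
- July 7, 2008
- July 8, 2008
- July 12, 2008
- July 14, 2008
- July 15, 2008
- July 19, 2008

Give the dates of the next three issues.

July 21, 2008; July 22, 2008; July 26, 2008

The gap pattern 1, 4, 2, 1, 4 repeats every 3 events.
These are the Mondays, Tuesdays and Saturdays of each week.
Next Monday: July 21, 2008.
Next Tuesday: July 22, 2008.
The following Saturday is July 26, 2008.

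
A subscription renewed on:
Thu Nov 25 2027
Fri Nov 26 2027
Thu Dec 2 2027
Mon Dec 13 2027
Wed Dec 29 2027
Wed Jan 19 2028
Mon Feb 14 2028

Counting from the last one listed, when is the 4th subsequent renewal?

Intervals are 1, 6, 11, 16, 21, 26 days — an arithmetic progression with common difference 5.
Next gap: 31 days. Mon Feb 14 2028 + 31 days = Thu Mar 16 2028.
Next gap: 36 days. Thu Mar 16 2028 + 36 days = Fri Apr 21 2028.
Next gap: 41 days. Fri Apr 21 2028 + 41 days = Thu Jun 1 2028.
Next gap: 46 days. Thu Jun 1 2028 + 46 days = Mon Jul 17 2028.

Mon Jul 17 2028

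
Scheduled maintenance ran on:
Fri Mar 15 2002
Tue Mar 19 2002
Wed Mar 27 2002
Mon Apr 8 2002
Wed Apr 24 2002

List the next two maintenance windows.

Gaps: 4, 8, 12, 16 days — each gap is 4 larger than the previous one.
Next gap: 20 days. Wed Apr 24 2002 + 20 days = Tue May 14 2002.
Next gap: 24 days. Tue May 14 2002 + 24 days = Fri Jun 7 2002.

Tue May 14 2002, Fri Jun 7 2002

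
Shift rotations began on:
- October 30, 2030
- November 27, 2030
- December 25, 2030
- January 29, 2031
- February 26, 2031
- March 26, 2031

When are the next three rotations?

All Wednesdays; the gaps (28, 28, 35, 28, 28) vary with month length.
This is the last Wednesday of each month.
Last Wednesday of April 2031: April 30, 2031.
Last Wednesday of May 2031: May 28, 2031.
Last Wednesday of June 2031: June 25, 2031.

April 30, 2031; May 28, 2031; June 25, 2031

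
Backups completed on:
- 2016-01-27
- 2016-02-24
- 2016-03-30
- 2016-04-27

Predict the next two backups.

2016-05-25, 2016-06-29

Every date is a Wednesday; gaps 28, 35, 28 days.
Each is the last Wednesday of its month (at least one falls on the 29th or later, ruling out '4th Wednesday').
Last Wednesday of May 2016: 2016-05-25.
Last Wednesday of June 2016: 2016-06-29.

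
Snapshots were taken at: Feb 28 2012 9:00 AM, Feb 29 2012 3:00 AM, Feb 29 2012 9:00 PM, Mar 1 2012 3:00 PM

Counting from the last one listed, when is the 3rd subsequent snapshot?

Gaps: 18, 18, 18 hours — each event is 18 hours after the previous one.
Mar 1 2012 3:00 PM + 18 h = Mar 2 2012 9:00 AM.
Mar 2 2012 9:00 AM + 18 h = Mar 3 2012 3:00 AM.
Mar 3 2012 3:00 AM + 18 h = Mar 3 2012 9:00 PM.

Mar 3 2012 9:00 PM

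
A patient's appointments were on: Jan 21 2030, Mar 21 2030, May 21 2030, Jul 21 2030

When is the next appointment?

Sep 21 2030

Gaps: 59, 61, 61 days — not constant. Every event is on the 21st of the month.
Pattern: the 21st of every 2 months.
September 2030: Sep 21 2030.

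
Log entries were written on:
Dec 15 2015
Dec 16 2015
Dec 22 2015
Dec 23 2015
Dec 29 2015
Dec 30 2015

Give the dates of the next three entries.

Jan 5 2016, Jan 6 2016, Jan 12 2016

Gaps: 1, 6, 1, 6, 1 days — not constant, but cyclic with period 2.
The events fall on every Tuesday and Wednesday.
The following Tuesday is Jan 5 2016.
The following Wednesday is Jan 6 2016.
The following Tuesday is Jan 12 2016.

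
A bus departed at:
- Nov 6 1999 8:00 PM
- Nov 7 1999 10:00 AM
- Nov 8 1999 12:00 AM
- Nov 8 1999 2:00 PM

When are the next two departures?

Nov 9 1999 4:00 AM, Nov 9 1999 6:00 PM

Spacing: 14, 14, 14 h — constant 14 h.
Nov 8 1999 2:00 PM + 14 h = Nov 9 1999 4:00 AM.
Nov 9 1999 4:00 AM + 14 h = Nov 9 1999 6:00 PM.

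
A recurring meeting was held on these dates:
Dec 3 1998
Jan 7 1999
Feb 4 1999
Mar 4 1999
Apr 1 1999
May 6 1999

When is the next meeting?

Jun 3 1999

These are Thursdays at 28- or 35-day spacing (35, 28, 28, 28, 35).
The pattern: 1st Thursday of the month.
June 1999 — 1st Thursday is Jun 3 1999.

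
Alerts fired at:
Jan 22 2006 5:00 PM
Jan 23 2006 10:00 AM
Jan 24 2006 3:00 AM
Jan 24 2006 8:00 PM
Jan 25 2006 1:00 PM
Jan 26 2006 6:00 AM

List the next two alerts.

Jan 26 2006 11:00 PM, Jan 27 2006 4:00 PM

Spacing: 17, 17, 17, 17, 17 h — constant 17 h.
Jan 26 2006 6:00 AM + 17 h = Jan 26 2006 11:00 PM.
Jan 26 2006 11:00 PM + 17 h = Jan 27 2006 4:00 PM.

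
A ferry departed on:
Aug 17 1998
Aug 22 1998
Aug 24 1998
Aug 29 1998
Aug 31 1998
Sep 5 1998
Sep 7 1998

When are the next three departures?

Every event lands on a Monday or Saturday (gaps cycle 5, 2, 5, 2, 5, 2).
So the schedule is: every Monday and Saturday.
Next Saturday: Sep 12 1998.
Next Monday: Sep 14 1998.
Next Saturday: Sep 19 1998.

Sep 12 1998, Sep 14 1998, Sep 19 1998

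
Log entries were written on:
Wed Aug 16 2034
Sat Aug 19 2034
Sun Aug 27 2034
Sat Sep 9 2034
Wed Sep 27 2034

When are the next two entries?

The spacing grows by 5 each time: 3, 8, 13, 18 days.
Next gap: 23 days. Wed Sep 27 2034 + 23 days = Fri Oct 20 2034.
Next gap: 28 days. Fri Oct 20 2034 + 28 days = Fri Nov 17 2034.

Fri Oct 20 2034, Fri Nov 17 2034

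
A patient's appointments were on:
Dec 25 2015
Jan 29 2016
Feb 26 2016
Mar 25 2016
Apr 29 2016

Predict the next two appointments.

May 27 2016, Jun 24 2016

Every date is a Friday; gaps 35, 28, 28, 35 days.
Each is the last Friday of its month (at least one falls on the 29th or later, ruling out '4th Friday').
Last Friday of May 2016: May 27 2016.
June 2016 ends with Friday Jun 24 2016.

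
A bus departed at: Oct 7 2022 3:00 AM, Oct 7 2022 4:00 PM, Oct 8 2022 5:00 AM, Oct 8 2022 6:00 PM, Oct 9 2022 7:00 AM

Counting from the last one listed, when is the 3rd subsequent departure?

Gaps: 13, 13, 13, 13 hours — each event is 13 hours after the previous one.
Oct 9 2022 7:00 AM + 13 h = Oct 9 2022 8:00 PM.
Oct 9 2022 8:00 PM + 13 h = Oct 10 2022 9:00 AM.
Oct 10 2022 9:00 AM + 13 h = Oct 10 2022 10:00 PM.

Oct 10 2022 10:00 PM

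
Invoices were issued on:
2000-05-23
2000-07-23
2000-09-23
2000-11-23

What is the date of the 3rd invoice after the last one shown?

2001-05-23

Each date is the 23rd; the gaps (61, 62, 61) track the month lengths.
The rule is the 23rd of every 2 months.
Next: January 2001 → 2001-01-23.
March 2001: 2001-03-23.
Next: May 2001 → 2001-05-23.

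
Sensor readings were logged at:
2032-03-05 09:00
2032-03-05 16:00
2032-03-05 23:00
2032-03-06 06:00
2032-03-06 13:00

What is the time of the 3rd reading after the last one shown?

2032-03-07 10:00

Gaps: 7, 7, 7, 7 hours — each event is 7 hours after the previous one.
2032-03-06 13:00 + 7 h = 2032-03-06 20:00.
2032-03-06 20:00 + 7 h = 2032-03-07 03:00.
2032-03-07 03:00 + 7 h = 2032-03-07 10:00.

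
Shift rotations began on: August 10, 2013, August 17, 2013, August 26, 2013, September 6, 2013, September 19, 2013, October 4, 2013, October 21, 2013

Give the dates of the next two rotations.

November 9, 2013; November 30, 2013

Intervals are 7, 9, 11, 13, 15, 17 days — an arithmetic progression with common difference 2.
Next gap: 19 days. October 21, 2013 + 19 days = November 9, 2013.
Next gap: 21 days. November 9, 2013 + 21 days = November 30, 2013.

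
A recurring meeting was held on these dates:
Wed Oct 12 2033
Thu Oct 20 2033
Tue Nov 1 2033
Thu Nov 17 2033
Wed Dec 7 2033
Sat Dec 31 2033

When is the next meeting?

Sat Jan 28 2034

Gaps: 8, 12, 16, 20, 24 days — each gap is 4 larger than the previous one.
Next gap: 28 days. Sat Dec 31 2033 + 28 days = Sat Jan 28 2034.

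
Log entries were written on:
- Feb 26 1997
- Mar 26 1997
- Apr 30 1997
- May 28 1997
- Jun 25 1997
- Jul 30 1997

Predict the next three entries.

All Wednesdays; the gaps (28, 35, 28, 28, 35) vary with month length.
This is the last Wednesday of each month.
Last Wednesday of August 1997: Aug 27 1997.
September 1997 ends with Wednesday Sep 24 1997.
October 1997 ends with Wednesday Oct 29 1997.

Aug 27 1997, Sep 24 1997, Oct 29 1997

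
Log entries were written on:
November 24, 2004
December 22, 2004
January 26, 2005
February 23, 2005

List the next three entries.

March 23, 2005; April 27, 2005; May 25, 2005

Gaps: 28, 35, 28 days — a mix of 28 and 35. Every date is a Wednesday.
Each is the 4th Wednesday of its month.
March 2005 — 4th Wednesday is March 23, 2005.
April 2005 — 4th Wednesday is April 27, 2005.
May 2005 — 4th Wednesday is May 25, 2005.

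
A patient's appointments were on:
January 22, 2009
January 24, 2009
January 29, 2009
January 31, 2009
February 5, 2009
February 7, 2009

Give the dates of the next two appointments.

Gaps: 2, 5, 2, 5, 2 days — not constant, but cyclic with period 2.
The events fall on every Thursday and Saturday.
Next Thursday: February 12, 2009.
The following Saturday is February 14, 2009.

February 12, 2009; February 14, 2009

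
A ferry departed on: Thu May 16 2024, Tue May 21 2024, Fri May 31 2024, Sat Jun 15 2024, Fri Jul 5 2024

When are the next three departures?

Gaps: 5, 10, 15, 20 days — each gap is 5 larger than the previous one.
Next gap: 25 days. Fri Jul 5 2024 + 25 days = Tue Jul 30 2024.
Next gap: 30 days. Tue Jul 30 2024 + 30 days = Thu Aug 29 2024.
Next gap: 35 days. Thu Aug 29 2024 + 35 days = Thu Oct 3 2024.

Tue Jul 30 2024, Thu Aug 29 2024, Thu Oct 3 2024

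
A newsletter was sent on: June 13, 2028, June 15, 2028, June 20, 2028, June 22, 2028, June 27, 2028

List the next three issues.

Gaps: 2, 5, 2, 5 days — not constant, but cyclic with period 2.
The events fall on every Tuesday and Thursday.
The following Thursday is June 29, 2028.
Next Tuesday: July 4, 2028.
The following Thursday is July 6, 2028.

June 29, 2028; July 4, 2028; July 6, 2028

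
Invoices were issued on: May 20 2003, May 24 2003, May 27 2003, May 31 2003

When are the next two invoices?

Every event lands on a Tuesday or Saturday (gaps cycle 4, 3, 4).
So the schedule is: every Tuesday and Saturday.
Next Tuesday: Jun 3 2003.
The following Saturday is Jun 7 2003.

Jun 3 2003, Jun 7 2003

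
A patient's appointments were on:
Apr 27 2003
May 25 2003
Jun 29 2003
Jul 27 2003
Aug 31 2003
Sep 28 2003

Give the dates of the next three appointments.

These are Sundays with 28, 35, 28, 35, 28-day gaps.
Each is the final Sunday of its month — Jun 29 2003 is past the 28th, so '4th Sunday' doesn't fit.
Last Sunday of October 2003: Oct 26 2003.
November 2003 ends with Sunday Nov 30 2003.
Last Sunday of December 2003: Dec 28 2003.

Oct 26 2003, Nov 30 2003, Dec 28 2003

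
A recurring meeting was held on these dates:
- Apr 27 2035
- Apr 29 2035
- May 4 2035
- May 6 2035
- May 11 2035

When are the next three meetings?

Every event lands on a Friday or Sunday (gaps cycle 2, 5, 2, 5).
So the schedule is: every Friday and Sunday.
The following Sunday is May 13 2035.
Next Friday: May 18 2035.
The following Sunday is May 20 2035.

May 13 2035, May 18 2035, May 20 2035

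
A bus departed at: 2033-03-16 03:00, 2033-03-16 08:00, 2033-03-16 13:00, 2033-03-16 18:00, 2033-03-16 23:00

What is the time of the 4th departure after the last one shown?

Spacing: 5, 5, 5, 5 h — constant 5 h.
2033-03-16 23:00 + 5 h = 2033-03-17 04:00.
2033-03-17 04:00 + 5 h = 2033-03-17 09:00.
2033-03-17 09:00 + 5 h = 2033-03-17 14:00.
2033-03-17 14:00 + 5 h = 2033-03-17 19:00.

2033-03-17 19:00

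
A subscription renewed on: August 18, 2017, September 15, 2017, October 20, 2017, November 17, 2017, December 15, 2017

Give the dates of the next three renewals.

January 19, 2018; February 16, 2018; March 16, 2018

All dates are Fridays, 28, 35, 28, 28 days apart.
Specifically, the 3rd Friday of each month.
January 2018 — 3rd Friday is January 19, 2018.
3rd Friday of February 2018: February 16, 2018.
3rd Friday of March 2018: March 16, 2018.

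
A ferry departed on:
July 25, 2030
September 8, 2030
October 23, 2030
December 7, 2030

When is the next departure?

Every event comes 45 days after the last (45, 45, 45).
December 7, 2030 + 45 days = January 21, 2031.

January 21, 2031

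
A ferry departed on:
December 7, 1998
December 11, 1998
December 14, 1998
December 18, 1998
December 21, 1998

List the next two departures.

December 25, 1998; December 28, 1998

The gap pattern 4, 3, 4, 3 repeats every 2 events.
These are the Mondays and Fridays of each week.
Next Friday: December 25, 1998.
The following Monday is December 28, 1998.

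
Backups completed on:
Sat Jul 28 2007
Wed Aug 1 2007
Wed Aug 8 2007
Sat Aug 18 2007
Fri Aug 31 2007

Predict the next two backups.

Sun Sep 16 2007, Fri Oct 5 2007

The spacing grows by 3 each time: 4, 7, 10, 13 days.
Next gap: 16 days. Fri Aug 31 2007 + 16 days = Sun Sep 16 2007.
Next gap: 19 days. Sun Sep 16 2007 + 19 days = Fri Oct 5 2007.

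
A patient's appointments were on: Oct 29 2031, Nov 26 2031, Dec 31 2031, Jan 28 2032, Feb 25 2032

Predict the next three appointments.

These are Wednesdays with 28, 35, 28, 28-day gaps.
Each is the final Wednesday of its month — Oct 29 2031 is past the 28th, so '4th Wednesday' doesn't fit.
March 2032 ends with Wednesday Mar 31 2032.
Last Wednesday of April 2032: Apr 28 2032.
May 2032 ends with Wednesday May 26 2032.

Mar 31 2032, Apr 28 2032, May 26 2032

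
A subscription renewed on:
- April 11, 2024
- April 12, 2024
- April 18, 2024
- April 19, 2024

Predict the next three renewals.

Every event lands on a Thursday or Friday (gaps cycle 1, 6, 1).
So the schedule is: every Thursday and Friday.
The following Thursday is April 25, 2024.
The following Friday is April 26, 2024.
The following Thursday is May 2, 2024.

April 25, 2024; April 26, 2024; May 2, 2024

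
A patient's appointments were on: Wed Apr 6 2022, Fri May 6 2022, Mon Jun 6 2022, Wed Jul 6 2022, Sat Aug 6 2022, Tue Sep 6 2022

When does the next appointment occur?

Each date is the 6th; the gaps (30, 31, 30, 31, 31) track the month lengths.
The rule is the 6th of each month.
October 2022: Thu Oct 6 2022.

Thu Oct 6 2022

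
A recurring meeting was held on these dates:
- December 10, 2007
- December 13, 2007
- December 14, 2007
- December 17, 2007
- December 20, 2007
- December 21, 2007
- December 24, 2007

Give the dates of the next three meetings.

Gaps: 3, 1, 3, 3, 1, 3 days — not constant, but cyclic with period 3.
The events fall on every Monday, Thursday and Friday.
Next Thursday: December 27, 2007.
The following Friday is December 28, 2007.
Next Monday: December 31, 2007.

December 27, 2007; December 28, 2007; December 31, 2007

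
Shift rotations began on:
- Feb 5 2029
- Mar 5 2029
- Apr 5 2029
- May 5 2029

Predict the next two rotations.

Jun 5 2029, Jul 5 2029

The day-of-month is always 5 (28, 31, 30 days between events).
So this recurs on the 5th of each month.
June 2029: Jun 5 2029.
July 2029: Jul 5 2029.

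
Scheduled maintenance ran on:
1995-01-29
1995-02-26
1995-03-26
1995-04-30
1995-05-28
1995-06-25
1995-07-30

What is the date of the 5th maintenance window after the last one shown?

Every date is a Sunday; gaps 28, 28, 35, 28, 28, 35 days.
Each is the last Sunday of its month (at least one falls on the 29th or later, ruling out '4th Sunday').
Last Sunday of August 1995: 1995-08-27.
Last Sunday of September 1995: 1995-09-24.
October 1995 ends with Sunday 1995-10-29.
November 1995 ends with Sunday 1995-11-26.
Last Sunday of December 1995: 1995-12-31.

1995-12-31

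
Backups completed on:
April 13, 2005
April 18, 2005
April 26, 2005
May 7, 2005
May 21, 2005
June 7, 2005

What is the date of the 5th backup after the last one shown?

Intervals are 5, 8, 11, 14, 17 days — an arithmetic progression with common difference 3.
Next gap: 20 days. June 7, 2005 + 20 days = June 27, 2005.
Next gap: 23 days. June 27, 2005 + 23 days = July 20, 2005.
Next gap: 26 days. July 20, 2005 + 26 days = August 15, 2005.
Next gap: 29 days. August 15, 2005 + 29 days = September 13, 2005.
Next gap: 32 days. September 13, 2005 + 32 days = October 15, 2005.

October 15, 2005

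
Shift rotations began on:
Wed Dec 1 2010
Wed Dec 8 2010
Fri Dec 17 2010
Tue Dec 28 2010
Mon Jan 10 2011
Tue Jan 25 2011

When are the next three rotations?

Gaps: 7, 9, 11, 13, 15 days — each gap is 2 larger than the previous one.
Next gap: 17 days. Tue Jan 25 2011 + 17 days = Fri Feb 11 2011.
Next gap: 19 days. Fri Feb 11 2011 + 19 days = Wed Mar 2 2011.
Next gap: 21 days. Wed Mar 2 2011 + 21 days = Wed Mar 23 2011.

Fri Feb 11 2011, Wed Mar 2 2011, Wed Mar 23 2011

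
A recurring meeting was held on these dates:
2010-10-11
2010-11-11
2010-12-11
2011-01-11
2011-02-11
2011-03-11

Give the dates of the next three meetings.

2011-04-11, 2011-05-11, 2011-06-11

Gaps: 31, 30, 31, 31, 28 days — not constant. Every event is on the 11th of the month.
Pattern: the 11th of each month.
Next: April 2011 → 2011-04-11.
Next: May 2011 → 2011-05-11.
Next: June 2011 → 2011-06-11.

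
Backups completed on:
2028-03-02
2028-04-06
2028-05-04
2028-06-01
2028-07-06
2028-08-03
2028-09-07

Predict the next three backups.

Gaps: 35, 28, 28, 35, 28, 35 days — a mix of 28 and 35. Every date is a Thursday.
Each is the 1st Thursday of its month.
October 2028 — 1st Thursday is 2028-10-05.
1st Thursday of November 2028: 2028-11-02.
December 2028 — 1st Thursday is 2028-12-07.

2028-10-05, 2028-11-02, 2028-12-07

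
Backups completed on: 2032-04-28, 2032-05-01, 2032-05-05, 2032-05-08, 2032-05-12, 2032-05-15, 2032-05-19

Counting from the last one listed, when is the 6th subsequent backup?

Gaps: 3, 4, 3, 4, 3, 4 days — not constant, but cyclic with period 2.
The events fall on every Wednesday and Saturday.
Next Saturday: 2032-05-22.
Next Wednesday: 2032-05-26.
Next Saturday: 2032-05-29.
Next Wednesday: 2032-06-02.
Next Saturday: 2032-06-05.
Next Wednesday: 2032-06-09.

2032-06-09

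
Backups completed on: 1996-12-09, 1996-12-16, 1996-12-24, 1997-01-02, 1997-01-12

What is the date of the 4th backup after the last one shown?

Gaps: 7, 8, 9, 10 days — each gap is 1 larger than the previous one.
Next gap: 11 days. 1997-01-12 + 11 days = 1997-01-23.
Next gap: 12 days. 1997-01-23 + 12 days = 1997-02-04.
Next gap: 13 days. 1997-02-04 + 13 days = 1997-02-17.
Next gap: 14 days. 1997-02-17 + 14 days = 1997-03-03.

1997-03-03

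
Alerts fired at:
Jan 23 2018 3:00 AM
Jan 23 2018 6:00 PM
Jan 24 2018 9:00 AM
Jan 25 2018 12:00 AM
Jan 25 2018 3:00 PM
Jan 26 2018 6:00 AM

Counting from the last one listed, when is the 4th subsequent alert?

Jan 28 2018 6:00 PM

Spacing: 15, 15, 15, 15, 15 h — constant 15 h.
Jan 26 2018 6:00 AM + 15 h = Jan 26 2018 9:00 PM.
Jan 26 2018 9:00 PM + 15 h = Jan 27 2018 12:00 PM.
Jan 27 2018 12:00 PM + 15 h = Jan 28 2018 3:00 AM.
Jan 28 2018 3:00 AM + 15 h = Jan 28 2018 6:00 PM.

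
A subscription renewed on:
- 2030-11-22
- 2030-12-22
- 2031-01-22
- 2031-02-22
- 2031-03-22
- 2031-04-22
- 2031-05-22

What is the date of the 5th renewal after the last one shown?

2031-10-22

Each date is the 22nd; the gaps (30, 31, 31, 28, 31, 30) track the month lengths.
The rule is the 22nd of each month.
June 2031: 2031-06-22.
Next: July 2031 → 2031-07-22.
Next: August 2031 → 2031-08-22.
September 2031: 2031-09-22.
October 2031: 2031-10-22.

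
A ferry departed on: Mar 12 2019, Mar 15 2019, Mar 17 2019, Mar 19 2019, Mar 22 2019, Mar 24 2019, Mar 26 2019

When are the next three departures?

Mar 29 2019, Mar 31 2019, Apr 2 2019

Every event lands on a Tuesday or Friday or Sunday (gaps cycle 3, 2, 2, 3, 2, 2).
So the schedule is: every Tuesday, Friday and Sunday.
Next Friday: Mar 29 2019.
Next Sunday: Mar 31 2019.
Next Tuesday: Apr 2 2019.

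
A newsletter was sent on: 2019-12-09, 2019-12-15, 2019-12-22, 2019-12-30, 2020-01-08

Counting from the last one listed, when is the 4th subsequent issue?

Gaps: 6, 7, 8, 9 days — each gap is 1 larger than the previous one.
Next gap: 10 days. 2020-01-08 + 10 days = 2020-01-18.
Next gap: 11 days. 2020-01-18 + 11 days = 2020-01-29.
Next gap: 12 days. 2020-01-29 + 12 days = 2020-02-10.
Next gap: 13 days. 2020-02-10 + 13 days = 2020-02-23.

2020-02-23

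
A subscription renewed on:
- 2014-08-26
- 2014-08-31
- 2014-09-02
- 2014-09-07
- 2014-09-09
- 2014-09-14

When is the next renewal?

2014-09-16

Every event lands on a Tuesday or Sunday (gaps cycle 5, 2, 5, 2, 5).
So the schedule is: every Tuesday and Sunday.
Next Tuesday: 2014-09-16.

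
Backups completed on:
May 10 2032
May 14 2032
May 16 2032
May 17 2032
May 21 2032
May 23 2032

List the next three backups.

May 24 2032, May 28 2032, May 30 2032

Every event lands on a Monday or Friday or Sunday (gaps cycle 4, 2, 1, 4, 2).
So the schedule is: every Monday, Friday and Sunday.
Next Monday: May 24 2032.
The following Friday is May 28 2032.
The following Sunday is May 30 2032.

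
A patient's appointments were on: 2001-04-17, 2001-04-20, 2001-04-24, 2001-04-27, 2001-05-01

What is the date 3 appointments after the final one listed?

2001-05-11

The gap pattern 3, 4, 3, 4 repeats every 2 events.
These are the Tuesdays and Fridays of each week.
Next Friday: 2001-05-04.
Next Tuesday: 2001-05-08.
Next Friday: 2001-05-11.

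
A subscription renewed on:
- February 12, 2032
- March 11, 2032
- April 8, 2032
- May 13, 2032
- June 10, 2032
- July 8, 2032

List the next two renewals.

August 12, 2032; September 9, 2032

Gaps: 28, 28, 35, 28, 28 days — a mix of 28 and 35. Every date is a Thursday.
Each is the 2nd Thursday of its month.
2nd Thursday of August 2032: August 12, 2032.
2nd Thursday of September 2032: September 9, 2032.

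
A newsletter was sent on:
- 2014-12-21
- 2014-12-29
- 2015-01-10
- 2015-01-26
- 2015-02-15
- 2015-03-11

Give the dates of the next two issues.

2015-04-08, 2015-05-10

The spacing grows by 4 each time: 8, 12, 16, 20, 24 days.
Next gap: 28 days. 2015-03-11 + 28 days = 2015-04-08.
Next gap: 32 days. 2015-04-08 + 32 days = 2015-05-10.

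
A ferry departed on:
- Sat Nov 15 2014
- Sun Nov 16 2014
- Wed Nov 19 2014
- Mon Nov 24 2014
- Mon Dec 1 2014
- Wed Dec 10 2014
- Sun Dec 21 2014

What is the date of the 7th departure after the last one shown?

Intervals are 1, 3, 5, 7, 9, 11 days — an arithmetic progression with common difference 2.
Next gap: 13 days. Sun Dec 21 2014 + 13 days = Sat Jan 3 2015.
Next gap: 15 days. Sat Jan 3 2015 + 15 days = Sun Jan 18 2015.
Next gap: 17 days. Sun Jan 18 2015 + 17 days = Wed Feb 4 2015.
Next gap: 19 days. Wed Feb 4 2015 + 19 days = Mon Feb 23 2015.
Next gap: 21 days. Mon Feb 23 2015 + 21 days = Mon Mar 16 2015.
Next gap: 23 days. Mon Mar 16 2015 + 23 days = Wed Apr 8 2015.
Next gap: 25 days. Wed Apr 8 2015 + 25 days = Sun May 3 2015.

Sun May 3 2015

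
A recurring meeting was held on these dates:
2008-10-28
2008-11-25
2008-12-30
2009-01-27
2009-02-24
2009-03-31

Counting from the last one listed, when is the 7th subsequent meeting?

These are Tuesdays with 28, 35, 28, 28, 35-day gaps.
Each is the final Tuesday of its month — 2008-12-30 is past the 28th, so '4th Tuesday' doesn't fit.
April 2009 ends with Tuesday 2009-04-28.
Last Tuesday of May 2009: 2009-05-26.
Last Tuesday of June 2009: 2009-06-30.
July 2009 ends with Tuesday 2009-07-28.
Last Tuesday of August 2009: 2009-08-25.
September 2009 ends with Tuesday 2009-09-29.
Last Tuesday of October 2009: 2009-10-27.

2009-10-27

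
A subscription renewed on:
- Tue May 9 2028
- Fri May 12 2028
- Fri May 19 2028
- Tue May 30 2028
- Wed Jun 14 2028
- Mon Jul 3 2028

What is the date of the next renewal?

The spacing grows by 4 each time: 3, 7, 11, 15, 19 days.
Next gap: 23 days. Mon Jul 3 2028 + 23 days = Wed Jul 26 2028.

Wed Jul 26 2028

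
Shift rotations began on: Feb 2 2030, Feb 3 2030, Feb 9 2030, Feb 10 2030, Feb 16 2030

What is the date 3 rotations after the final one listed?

Feb 24 2030

The gap pattern 1, 6, 1, 6 repeats every 2 events.
These are the Saturdays and Sundays of each week.
Next Sunday: Feb 17 2030.
The following Saturday is Feb 23 2030.
Next Sunday: Feb 24 2030.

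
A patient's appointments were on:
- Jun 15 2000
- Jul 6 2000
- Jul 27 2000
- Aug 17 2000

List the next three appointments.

Sep 7 2000, Sep 28 2000, Oct 19 2000

Every event comes 21 days after the last (21, 21, 21).
Aug 17 2000 + 21 days = Sep 7 2000.
Sep 7 2000 + 21 days = Sep 28 2000.
Sep 28 2000 + 21 days = Oct 19 2000.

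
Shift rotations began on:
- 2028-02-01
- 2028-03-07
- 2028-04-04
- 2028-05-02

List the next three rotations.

Gaps: 35, 28, 28 days — a mix of 28 and 35. Every date is a Tuesday.
Each is the 1st Tuesday of its month.
June 2028 — 1st Tuesday is 2028-06-06.
July 2028 — 1st Tuesday is 2028-07-04.
1st Tuesday of August 2028: 2028-08-01.

2028-06-06, 2028-07-04, 2028-08-01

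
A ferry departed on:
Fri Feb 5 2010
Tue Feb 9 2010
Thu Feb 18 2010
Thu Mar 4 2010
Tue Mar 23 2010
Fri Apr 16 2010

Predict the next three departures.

The spacing grows by 5 each time: 4, 9, 14, 19, 24 days.
Next gap: 29 days. Fri Apr 16 2010 + 29 days = Sat May 15 2010.
Next gap: 34 days. Sat May 15 2010 + 34 days = Fri Jun 18 2010.
Next gap: 39 days. Fri Jun 18 2010 + 39 days = Tue Jul 27 2010.

Sat May 15 2010, Fri Jun 18 2010, Tue Jul 27 2010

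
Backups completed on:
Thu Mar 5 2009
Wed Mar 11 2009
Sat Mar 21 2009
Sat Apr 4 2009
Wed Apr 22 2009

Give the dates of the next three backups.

Gaps: 6, 10, 14, 18 days — each gap is 4 larger than the previous one.
Next gap: 22 days. Wed Apr 22 2009 + 22 days = Thu May 14 2009.
Next gap: 26 days. Thu May 14 2009 + 26 days = Tue Jun 9 2009.
Next gap: 30 days. Tue Jun 9 2009 + 30 days = Thu Jul 9 2009.

Thu May 14 2009, Tue Jun 9 2009, Thu Jul 9 2009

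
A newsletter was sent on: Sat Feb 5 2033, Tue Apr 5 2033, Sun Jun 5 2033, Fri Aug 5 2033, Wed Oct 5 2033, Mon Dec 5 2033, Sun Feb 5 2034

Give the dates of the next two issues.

The day-of-month is always 5 (59, 61, 61, 61, 61, 62 days between events).
So this recurs on the 5th of every 2 months.
Next: April 2034 → Wed Apr 5 2034.
June 2034: Mon Jun 5 2034.

Wed Apr 5 2034, Mon Jun 5 2034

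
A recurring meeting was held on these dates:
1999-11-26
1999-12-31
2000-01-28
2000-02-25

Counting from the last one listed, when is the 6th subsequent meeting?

Every date is a Friday; gaps 35, 28, 28 days.
Each is the last Friday of its month (at least one falls on the 29th or later, ruling out '4th Friday').
March 2000 ends with Friday 2000-03-31.
April 2000 ends with Friday 2000-04-28.
May 2000 ends with Friday 2000-05-26.
June 2000 ends with Friday 2000-06-30.
Last Friday of July 2000: 2000-07-28.
August 2000 ends with Friday 2000-08-25.

2000-08-25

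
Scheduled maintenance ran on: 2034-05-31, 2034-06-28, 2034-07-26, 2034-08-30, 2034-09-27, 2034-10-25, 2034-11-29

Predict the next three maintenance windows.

These are Wednesdays with 28, 28, 35, 28, 28, 35-day gaps.
Each is the final Wednesday of its month — 2034-05-31 is past the 28th, so '4th Wednesday' doesn't fit.
December 2034 ends with Wednesday 2034-12-27.
Last Wednesday of January 2035: 2035-01-31.
Last Wednesday of February 2035: 2035-02-28.

2034-12-27, 2035-01-31, 2035-02-28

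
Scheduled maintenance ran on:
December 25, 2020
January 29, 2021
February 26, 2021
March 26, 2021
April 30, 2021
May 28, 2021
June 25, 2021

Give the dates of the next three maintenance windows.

Every date is a Friday; gaps 35, 28, 28, 35, 28, 28 days.
Each is the last Friday of its month (at least one falls on the 29th or later, ruling out '4th Friday').
July 2021 ends with Friday July 30, 2021.
August 2021 ends with Friday August 27, 2021.
September 2021 ends with Friday September 24, 2021.

July 30, 2021; August 27, 2021; September 24, 2021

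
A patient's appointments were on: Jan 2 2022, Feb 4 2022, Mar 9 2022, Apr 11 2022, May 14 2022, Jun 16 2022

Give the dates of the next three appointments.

The spacing is 33, 33, 33, 33, 33 days — always 33 days.
Jun 16 2022 + 33 days = Jul 19 2022.
Jul 19 2022 + 33 days = Aug 21 2022.
Aug 21 2022 + 33 days = Sep 23 2022.

Jul 19 2022, Aug 21 2022, Sep 23 2022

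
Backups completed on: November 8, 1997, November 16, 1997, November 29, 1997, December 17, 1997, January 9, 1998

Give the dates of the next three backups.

The spacing grows by 5 each time: 8, 13, 18, 23 days.
Next gap: 28 days. January 9, 1998 + 28 days = February 6, 1998.
Next gap: 33 days. February 6, 1998 + 33 days = March 11, 1998.
Next gap: 38 days. March 11, 1998 + 38 days = April 18, 1998.

February 6, 1998; March 11, 1998; April 18, 1998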